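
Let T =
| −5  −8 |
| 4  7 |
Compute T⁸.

tr T = 2 and det T = −3, so the characteristic polynomial is λ² − (2)λ + (−3) with roots 3 and −1.
Eigenvectors give P = [[−1, −2], [1, 1]] with P⁻¹ = [[1, 2], [−1, −1]], and T = P·diag(3, −1)·P⁻¹.
Then T⁸ = P·diag(6561, 1)·P⁻¹ = [[−6561, −2], [6561, 1]] · [[1, 2], [−1, −1]] = [[−6559, −13120], [6560, 13121]].

[[−6559, −13120], [6560, 13121]]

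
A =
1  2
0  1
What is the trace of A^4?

A = I + N where N = [[0, 2], [0, 0]] is strictly upper-triangular, so N^2 = 0.
(I + N)^4 = I + 4·N = [[1, 8], [0, 1]].

2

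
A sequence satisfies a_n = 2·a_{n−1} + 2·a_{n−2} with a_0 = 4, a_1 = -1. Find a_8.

1728

With companion matrix B = [[2, 2], [1, 0]], [a_n, a_{n−1}]ᵀ = B·[a_{n−1}, a_{n−2}]ᵀ, so [a_8, a_7]ᵀ = B^7·[a_1, a_0]ᵀ.
B^7 = [[896, 656], [328, 240]], giving [a_8, a_7]ᵀ = [[1728], [632]].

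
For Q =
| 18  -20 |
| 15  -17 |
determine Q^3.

[[132, -140], [105, -113]]

tr Q = 1 and det Q = -6, so the characteristic polynomial is λ² − (1)λ + (-6) with roots -2 and 3.
Eigenvectors give P = [[-1, 4], [-1, 3]] with P⁻¹ = [[3, -4], [1, -1]], and Q = P·diag(-2, 3)·P⁻¹.
Then Q^3 = P·diag(-8, 27)·P⁻¹ = [[8, 108], [8, 81]] · [[3, -4], [1, -1]] = [[132, -140], [105, -113]].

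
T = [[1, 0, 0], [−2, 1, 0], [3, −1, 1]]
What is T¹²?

[[1, 0, 0], [−24, 1, 0], [168, −12, 1]]

T = I + N where N = [[0, 0, 0], [−2, 0, 0], [3, −1, 0]] is strictly lower-triangular, so N³ = 0.
(I + N)¹² = I + 12·N + 66·N² = [[1, 0, 0], [−24, 1, 0], [168, −12, 1]].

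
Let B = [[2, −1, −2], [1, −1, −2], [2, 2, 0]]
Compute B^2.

[[−1, −5, −2], [−3, −4, 0], [6, −4, −8]]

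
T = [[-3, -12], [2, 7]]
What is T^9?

tr T = 4 and det T = 3, so the characteristic polynomial is λ² − (4)λ + (3) with roots 1 and 3.
Eigenvectors give P = [[-3, -2], [1, 1]] with P⁻¹ = [[-1, -2], [1, 3]], and T = P·diag(1, 3)·P⁻¹.
Then T^9 = P·diag(1, 19683)·P⁻¹ = [[-3, -39366], [1, 19683]] · [[-1, -2], [1, 3]] = [[-39363, -118092], [19682, 59047]].

[[-39363, -118092], [19682, 59047]]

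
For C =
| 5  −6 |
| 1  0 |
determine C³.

[[65, −114], [19, −30]]

tr C = 5 and det C = 6, so the characteristic polynomial is λ² − (5)λ + (6) with roots 3 and 2.
Eigenvectors give P = [[3, −2], [1, −1]] with P⁻¹ = [[1, −2], [1, −3]], and C = P·diag(3, 2)·P⁻¹.
Then C³ = P·diag(27, 8)·P⁻¹ = [[81, −16], [27, −8]] · [[1, −2], [1, −3]] = [[65, −114], [19, −30]].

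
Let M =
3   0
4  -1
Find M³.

tr M = 2 and det M = -3, so the characteristic polynomial is λ² − (2)λ + (-3) with roots -1 and 3.
Eigenvectors give P = [[0, 1], [-1, 1]] with P⁻¹ = [[1, -1], [1, 0]], and M = P·diag(-1, 3)·P⁻¹.
Then M³ = P·diag(-1, 27)·P⁻¹ = [[0, 27], [1, 27]] · [[1, -1], [1, 0]] = [[27, 0], [28, -1]].

[[27, 0], [28, -1]]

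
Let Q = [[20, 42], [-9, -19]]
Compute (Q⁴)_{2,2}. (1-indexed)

tr Q = 1 and det Q = -2, so the characteristic polynomial is λ² − (1)λ + (-2) with roots 2 and -1.
Eigenvectors give P = [[7, -2], [-3, 1]] with P⁻¹ = [[1, 2], [3, 7]], and Q = P·diag(2, -1)·P⁻¹.
Then Q⁴ = P·diag(16, 1)·P⁻¹ = [[112, -2], [-48, 1]] · [[1, 2], [3, 7]] = [[106, 210], [-45, -89]].

-89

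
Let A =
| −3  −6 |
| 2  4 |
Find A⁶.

[[−3, −6], [2, 4]]

A² = A (a projection; rank 1, trace 1), so A⁶ = A.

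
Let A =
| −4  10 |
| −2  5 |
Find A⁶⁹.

[[−4, 10], [−2, 5]]

A² = A (a projection; rank 1, trace 1), so A⁶⁹ = A.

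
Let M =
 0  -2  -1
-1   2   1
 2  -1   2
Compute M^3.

M^2 = [[0, -3, -4], [0, 5, 5], [5, -8, 1]]
M^3 = [[-5, -2, -11], [5, 5, 15], [10, -27, -11]]

[[-5, -2, -11], [5, 5, 15], [10, -27, -11]]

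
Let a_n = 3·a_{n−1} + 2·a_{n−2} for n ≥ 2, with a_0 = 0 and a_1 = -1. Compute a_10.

-79647

With companion matrix B = [[3, 2], [1, 0]], [a_n, a_{n−1}]ᵀ = B·[a_{n−1}, a_{n−2}]ᵀ, so [a_10, a_9]ᵀ = B^9·[a_1, a_0]ᵀ.
B^9 = [[79647, 44726], [22363, 12558]], giving [a_10, a_9]ᵀ = [[-79647], [-22363]].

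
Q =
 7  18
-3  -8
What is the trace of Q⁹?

tr Q = -1 and det Q = -2, so the characteristic polynomial is λ² − (-1)λ + (-2) with roots 1 and -2.
Eigenvectors give P = [[3, -2], [-1, 1]] with P⁻¹ = [[1, 2], [1, 3]], and Q = P·diag(1, -2)·P⁻¹.
Then Q⁹ = P·diag(1, -512)·P⁻¹ = [[3, 1024], [-1, -512]] · [[1, 2], [1, 3]] = [[1027, 3078], [-513, -1538]].

-511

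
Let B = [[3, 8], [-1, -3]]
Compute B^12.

[[1, 0], [0, 1]]

B² = I (check: tr B = 0 and det B = -1), so B^12 = I since 12 is even.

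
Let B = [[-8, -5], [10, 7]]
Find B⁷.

tr B = -1 and det B = -6, so the characteristic polynomial is λ² − (-1)λ + (-6) with roots -3 and 2.
Eigenvectors give P = [[1, 1], [-1, -2]] with P⁻¹ = [[2, 1], [-1, -1]], and B = P·diag(-3, 2)·P⁻¹.
Then B⁷ = P·diag(-2187, 128)·P⁻¹ = [[-2187, 128], [2187, -256]] · [[2, 1], [-1, -1]] = [[-4502, -2315], [4630, 2443]].

[[-4502, -2315], [4630, 2443]]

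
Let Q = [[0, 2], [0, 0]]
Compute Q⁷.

[[0, 0], [0, 0]]

Q is strictly triangular, hence nilpotent: Q² = 0, so Q⁷ = 0.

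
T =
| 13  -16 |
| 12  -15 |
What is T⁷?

[[6565, -8752], [6564, -8751]]

tr T = -2 and det T = -3, so the characteristic polynomial is λ² − (-2)λ + (-3) with roots -3 and 1.
Eigenvectors give P = [[-1, -4], [-1, -3]] with P⁻¹ = [[3, -4], [-1, 1]], and T = P·diag(-3, 1)·P⁻¹.
Then T⁷ = P·diag(-2187, 1)·P⁻¹ = [[2187, -4], [2187, -3]] · [[3, -4], [-1, 1]] = [[6565, -8752], [6564, -8751]].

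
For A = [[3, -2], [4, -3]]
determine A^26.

[[1, 0], [0, 1]]

A² = I (check: tr A = 0 and det A = -1), so A^26 = I since 26 is even.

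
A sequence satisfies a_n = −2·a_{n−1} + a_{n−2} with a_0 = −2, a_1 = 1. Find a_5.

53

With companion matrix C = [[−2, 1], [1, 0]], [a_n, a_{n−1}]ᵀ = C·[a_{n−1}, a_{n−2}]ᵀ, so [a_5, a_4]ᵀ = C⁴·[a_1, a_0]ᵀ.
C⁴ = [[29, −12], [−12, 5]], giving [a_5, a_4]ᵀ = [[53], [−22]].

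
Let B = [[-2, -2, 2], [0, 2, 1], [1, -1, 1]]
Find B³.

[[-16, -12, 6], [1, 1, 8], [4, -10, -5]]

B² = [[6, -2, -4], [1, 3, 3], [-1, -5, 2]]
B³ = [[-16, -12, 6], [1, 1, 8], [4, -10, -5]]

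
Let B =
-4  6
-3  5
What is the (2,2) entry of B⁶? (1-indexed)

tr B = 1 and det B = -2, so the characteristic polynomial is λ² − (1)λ + (-2) with roots -1 and 2.
Eigenvectors give P = [[-2, 1], [-1, 1]] with P⁻¹ = [[-1, 1], [-1, 2]], and B = P·diag(-1, 2)·P⁻¹.
Then B⁶ = P·diag(1, 64)·P⁻¹ = [[-2, 64], [-1, 64]] · [[-1, 1], [-1, 2]] = [[-62, 126], [-63, 127]].

127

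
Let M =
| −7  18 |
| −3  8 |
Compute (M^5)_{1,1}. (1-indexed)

tr M = 1 and det M = −2, so the characteristic polynomial is λ² − (1)λ + (−2) with roots −1 and 2.
Eigenvectors give P = [[3, −2], [1, −1]] with P⁻¹ = [[1, −2], [1, −3]], and M = P·diag(−1, 2)·P⁻¹.
Then M^5 = P·diag(−1, 32)·P⁻¹ = [[−3, −64], [−1, −32]] · [[1, −2], [1, −3]] = [[−67, 198], [−33, 98]].

−67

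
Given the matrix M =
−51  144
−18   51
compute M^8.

tr M = 0 and det M = −9, so the characteristic polynomial is λ² − (0)λ + (−9) with roots −3 and 3.
Eigenvectors give P = [[3, −8], [1, −3]] with P⁻¹ = [[3, −8], [1, −3]], and M = P·diag(−3, 3)·P⁻¹.
Then M^8 = P·diag(6561, 6561)·P⁻¹ = [[19683, −52488], [6561, −19683]] · [[3, −8], [1, −3]] = [[6561, 0], [0, 6561]].

[[6561, 0], [0, 6561]]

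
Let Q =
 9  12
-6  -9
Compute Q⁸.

[[6561, 0], [0, 6561]]

tr Q = 0 and det Q = -9, so the characteristic polynomial is λ² − (0)λ + (-9) with roots 3 and -3.
Eigenvectors give P = [[2, -1], [-1, 1]] with P⁻¹ = [[1, 1], [1, 2]], and Q = P·diag(3, -3)·P⁻¹.
Then Q⁸ = P·diag(6561, 6561)·P⁻¹ = [[13122, -6561], [-6561, 6561]] · [[1, 1], [1, 2]] = [[6561, 0], [0, 6561]].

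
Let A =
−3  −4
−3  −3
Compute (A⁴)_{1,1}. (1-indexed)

873

A² = [[21, 24], [18, 21]]
A³ = [[−135, −156], [−117, −135]]
A⁴ = [[873, 1008], [756, 873]]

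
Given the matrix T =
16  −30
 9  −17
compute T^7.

tr T = −1 and det T = −2, so the characteristic polynomial is λ² − (−1)λ + (−2) with roots 1 and −2.
Eigenvectors give P = [[2, −5], [1, −3]] with P⁻¹ = [[3, −5], [1, −2]], and T = P·diag(1, −2)·P⁻¹.
Then T^7 = P·diag(1, −128)·P⁻¹ = [[2, 640], [1, 384]] · [[3, −5], [1, −2]] = [[646, −1290], [387, −773]].

[[646, −1290], [387, −773]]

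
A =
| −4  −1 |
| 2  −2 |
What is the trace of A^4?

A^2 = [[14, 6], [−12, 2]]
A^3 = [[−44, −26], [52, 8]]
A^4 = [[124, 96], [−192, −68]]

56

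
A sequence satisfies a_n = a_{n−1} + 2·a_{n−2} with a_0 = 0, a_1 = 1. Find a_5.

With companion matrix B = [[1, 2], [1, 0]], [a_n, a_{n−1}]ᵀ = B·[a_{n−1}, a_{n−2}]ᵀ, so [a_5, a_4]ᵀ = B⁴·[a_1, a_0]ᵀ.
B⁴ = [[11, 10], [5, 6]], giving [a_5, a_4]ᵀ = [[11], [5]].

11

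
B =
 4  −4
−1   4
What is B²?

[[20, −32], [−8, 20]]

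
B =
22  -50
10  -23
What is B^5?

tr B = -1 and det B = -6, so the characteristic polynomial is λ² − (-1)λ + (-6) with roots -3 and 2.
Eigenvectors give P = [[2, -5], [1, -2]] with P⁻¹ = [[-2, 5], [-1, 2]], and B = P·diag(-3, 2)·P⁻¹.
Then B^5 = P·diag(-243, 32)·P⁻¹ = [[-486, -160], [-243, -64]] · [[-2, 5], [-1, 2]] = [[1132, -2750], [550, -1343]].

[[1132, -2750], [550, -1343]]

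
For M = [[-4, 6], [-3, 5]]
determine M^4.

tr M = 1 and det M = -2, so the characteristic polynomial is λ² − (1)λ + (-2) with roots -1 and 2.
Eigenvectors give P = [[2, -1], [1, -1]] with P⁻¹ = [[1, -1], [1, -2]], and M = P·diag(-1, 2)·P⁻¹.
Then M^4 = P·diag(1, 16)·P⁻¹ = [[2, -16], [1, -16]] · [[1, -1], [1, -2]] = [[-14, 30], [-15, 31]].

[[-14, 30], [-15, 31]]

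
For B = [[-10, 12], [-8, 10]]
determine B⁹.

tr B = 0 and det B = -4, so the characteristic polynomial is λ² − (0)λ + (-4) with roots 2 and -2.
Eigenvectors give P = [[1, 3], [1, 2]] with P⁻¹ = [[-2, 3], [1, -1]], and B = P·diag(2, -2)·P⁻¹.
Then B⁹ = P·diag(512, -512)·P⁻¹ = [[512, -1536], [512, -1024]] · [[-2, 3], [1, -1]] = [[-2560, 3072], [-2048, 2560]].

[[-2560, 3072], [-2048, 2560]]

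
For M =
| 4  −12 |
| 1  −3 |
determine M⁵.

[[4, −12], [1, −3]]

M² = M (a projection; rank 1, trace 1), so M⁵ = M.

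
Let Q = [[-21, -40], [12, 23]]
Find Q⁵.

[[-1221, -2440], [732, 1463]]

tr Q = 2 and det Q = -3, so the characteristic polynomial is λ² − (2)λ + (-3) with roots -1 and 3.
Eigenvectors give P = [[-2, -5], [1, 3]] with P⁻¹ = [[-3, -5], [1, 2]], and Q = P·diag(-1, 3)·P⁻¹.
Then Q⁵ = P·diag(-1, 243)·P⁻¹ = [[2, -1215], [-1, 729]] · [[-3, -5], [1, 2]] = [[-1221, -2440], [732, 1463]].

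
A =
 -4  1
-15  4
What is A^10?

A² = I (check: tr A = 0 and det A = -1), so A^10 = I since 10 is even.

[[1, 0], [0, 1]]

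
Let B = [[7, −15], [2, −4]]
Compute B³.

tr B = 3 and det B = 2, so the characteristic polynomial is λ² − (3)λ + (2) with roots 2 and 1.
Eigenvectors give P = [[3, −5], [1, −2]] with P⁻¹ = [[2, −5], [1, −3]], and B = P·diag(2, 1)·P⁻¹.
Then B³ = P·diag(8, 1)·P⁻¹ = [[24, −5], [8, −2]] · [[2, −5], [1, −3]] = [[43, −105], [14, −34]].

[[43, −105], [14, −34]]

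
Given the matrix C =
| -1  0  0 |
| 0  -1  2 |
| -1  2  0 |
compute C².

[[1, 0, 0], [-2, 5, -2], [1, -2, 4]]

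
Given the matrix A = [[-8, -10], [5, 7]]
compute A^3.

[[-62, -70], [35, 43]]

tr A = -1 and det A = -6, so the characteristic polynomial is λ² − (-1)λ + (-6) with roots -3 and 2.
Eigenvectors give P = [[2, -1], [-1, 1]] with P⁻¹ = [[1, 1], [1, 2]], and A = P·diag(-3, 2)·P⁻¹.
Then A^3 = P·diag(-27, 8)·P⁻¹ = [[-54, -8], [27, 8]] · [[1, 1], [1, 2]] = [[-62, -70], [35, 43]].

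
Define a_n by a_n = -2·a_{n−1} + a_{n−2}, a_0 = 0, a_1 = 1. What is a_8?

With companion matrix C = [[-2, 1], [1, 0]], [a_n, a_{n−1}]ᵀ = C·[a_{n−1}, a_{n−2}]ᵀ, so [a_8, a_7]ᵀ = C^7·[a_1, a_0]ᵀ.
C^7 = [[-408, 169], [169, -70]], giving [a_8, a_7]ᵀ = [[-408], [169]].

-408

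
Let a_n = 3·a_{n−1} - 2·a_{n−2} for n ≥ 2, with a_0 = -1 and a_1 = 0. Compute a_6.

With companion matrix M = [[3, -2], [1, 0]], [a_n, a_{n−1}]ᵀ = M·[a_{n−1}, a_{n−2}]ᵀ, so [a_6, a_5]ᵀ = M⁵·[a_1, a_0]ᵀ.
M⁵ = [[63, -62], [31, -30]], giving [a_6, a_5]ᵀ = [[62], [30]].

62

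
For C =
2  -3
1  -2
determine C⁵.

[[2, -3], [1, -2]]

C² = I (check: tr C = 0 and det C = -1), so C⁵ = C since 5 is odd.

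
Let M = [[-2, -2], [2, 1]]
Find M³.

M² = [[0, 2], [-2, -3]]
M³ = [[4, 2], [-2, 1]]

[[4, 2], [-2, 1]]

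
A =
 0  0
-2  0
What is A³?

A is strictly triangular, hence nilpotent: A² = 0, so A³ = 0.

[[0, 0], [0, 0]]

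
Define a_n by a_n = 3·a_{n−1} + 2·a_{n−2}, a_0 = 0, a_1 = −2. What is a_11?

With companion matrix M = [[3, 2], [1, 0]], [a_n, a_{n−1}]ᵀ = M·[a_{n−1}, a_{n−2}]ᵀ, so [a_11, a_10]ᵀ = M^10·[a_1, a_0]ᵀ.
M^10 = [[283667, 159294], [79647, 44726]], giving [a_11, a_10]ᵀ = [[−567334], [−159294]].

−567334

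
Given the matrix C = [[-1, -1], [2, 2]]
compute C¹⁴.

[[-1, -1], [2, 2]]

C² = C (a projection; rank 1, trace 1), so C¹⁴ = C.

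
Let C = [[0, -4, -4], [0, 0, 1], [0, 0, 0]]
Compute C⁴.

[[0, 0, 0], [0, 0, 0], [0, 0, 0]]

C is strictly triangular, hence nilpotent: C³ = 0, so C⁴ = 0.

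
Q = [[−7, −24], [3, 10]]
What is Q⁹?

tr Q = 3 and det Q = 2, so the characteristic polynomial is λ² − (3)λ + (2) with roots 2 and 1.
Eigenvectors give P = [[−8, −3], [3, 1]] with P⁻¹ = [[1, 3], [−3, −8]], and Q = P·diag(2, 1)·P⁻¹.
Then Q⁹ = P·diag(512, 1)·P⁻¹ = [[−4096, −3], [1536, 1]] · [[1, 3], [−3, −8]] = [[−4087, −12264], [1533, 4600]].

[[−4087, −12264], [1533, 4600]]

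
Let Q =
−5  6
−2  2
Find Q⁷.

[[−509, 762], [−254, 380]]

tr Q = −3 and det Q = 2, so the characteristic polynomial is λ² − (−3)λ + (2) with roots −1 and −2.
Eigenvectors give P = [[−3, 2], [−2, 1]] with P⁻¹ = [[1, −2], [2, −3]], and Q = P·diag(−1, −2)·P⁻¹.
Then Q⁷ = P·diag(−1, −128)·P⁻¹ = [[3, −256], [2, −128]] · [[1, −2], [2, −3]] = [[−509, 762], [−254, 380]].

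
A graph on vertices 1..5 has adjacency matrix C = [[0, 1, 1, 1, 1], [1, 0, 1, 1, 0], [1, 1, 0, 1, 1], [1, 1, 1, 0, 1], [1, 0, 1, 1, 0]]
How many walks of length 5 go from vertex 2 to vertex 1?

The number of length-5 walks from vertex 2 to vertex 1 is entry (2,1) of C⁵, where C is the adjacency matrix.
C² = [[4, 2, 3, 3, 2], [2, 3, 2, 2, 3], [3, 2, 4, 3, 2], [3, 2, 3, 4, 2], [2, 3, 2, 2, 3]]
C³ = [[10, 10, 11, 11, 10], [10, 6, 10, 10, 6], [11, 10, 10, 11, 10], [11, 10, 11, 10, 10], [10, 6, 10, 10, 6]]
C⁴ = [[42, 32, 41, 41, 32], [32, 30, 32, 32, 30], [41, 32, 42, 41, 32], [41, 32, 41, 42, 32], [32, 30, 32, 32, 30]]
C⁵ = [[146, 124, 147, 147, 124], [124, 96, 124, 124, 96], [147, 124, 146, 147, 124], [147, 124, 147, 146, 124], [124, 96, 124, 124, 96]]

124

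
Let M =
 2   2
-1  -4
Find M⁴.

[[-4, -64], [32, 188]]

M² = [[2, -4], [2, 14]]
M³ = [[8, 20], [-10, -52]]
M⁴ = [[-4, -64], [32, 188]]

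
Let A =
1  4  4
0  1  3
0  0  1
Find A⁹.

A = I + N where N = [[0, 4, 4], [0, 0, 3], [0, 0, 0]] is strictly upper-triangular, so N³ = 0.
(I + N)⁹ = I + 9·N + 36·N² = [[1, 36, 468], [0, 1, 27], [0, 0, 1]].

[[1, 36, 468], [0, 1, 27], [0, 0, 1]]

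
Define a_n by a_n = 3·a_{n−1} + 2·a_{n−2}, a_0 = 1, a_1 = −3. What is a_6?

With companion matrix Q = [[3, 2], [1, 0]], [a_n, a_{n−1}]ᵀ = Q·[a_{n−1}, a_{n−2}]ᵀ, so [a_6, a_5]ᵀ = Q⁵·[a_1, a_0]ᵀ.
Q⁵ = [[495, 278], [139, 78]], giving [a_6, a_5]ᵀ = [[−1207], [−339]].

−1207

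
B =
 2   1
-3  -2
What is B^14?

B² = I (check: tr B = 0 and det B = -1), so B^14 = I since 14 is even.

[[1, 0], [0, 1]]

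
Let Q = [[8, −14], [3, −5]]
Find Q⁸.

tr Q = 3 and det Q = 2, so the characteristic polynomial is λ² − (3)λ + (2) with roots 2 and 1.
Eigenvectors give P = [[7, 2], [3, 1]] with P⁻¹ = [[1, −2], [−3, 7]], and Q = P·diag(2, 1)·P⁻¹.
Then Q⁸ = P·diag(256, 1)·P⁻¹ = [[1792, 2], [768, 1]] · [[1, −2], [−3, 7]] = [[1786, −3570], [765, −1529]].

[[1786, −3570], [765, −1529]]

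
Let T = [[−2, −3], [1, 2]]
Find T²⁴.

T² = I (check: tr T = 0 and det T = −1), so T²⁴ = I since 24 is even.

[[1, 0], [0, 1]]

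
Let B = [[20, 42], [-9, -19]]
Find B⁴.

tr B = 1 and det B = -2, so the characteristic polynomial is λ² − (1)λ + (-2) with roots -1 and 2.
Eigenvectors give P = [[-2, 7], [1, -3]] with P⁻¹ = [[3, 7], [1, 2]], and B = P·diag(-1, 2)·P⁻¹.
Then B⁴ = P·diag(1, 16)·P⁻¹ = [[-2, 112], [1, -48]] · [[3, 7], [1, 2]] = [[106, 210], [-45, -89]].

[[106, 210], [-45, -89]]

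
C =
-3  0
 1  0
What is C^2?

[[9, 0], [-3, 0]]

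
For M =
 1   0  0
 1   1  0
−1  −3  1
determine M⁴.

M = I + N where N = [[0, 0, 0], [1, 0, 0], [−1, −3, 0]] is strictly lower-triangular, so N³ = 0.
(I + N)⁴ = I + 4·N + 6·N² = [[1, 0, 0], [4, 1, 0], [−22, −12, 1]].

[[1, 0, 0], [4, 1, 0], [−22, −12, 1]]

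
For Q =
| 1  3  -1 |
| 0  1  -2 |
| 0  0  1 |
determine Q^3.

Q = I + N where N = [[0, 3, -1], [0, 0, -2], [0, 0, 0]] is strictly upper-triangular, so N^3 = 0.
(I + N)^3 = I + 3·N + 3·N^2 = [[1, 9, -21], [0, 1, -6], [0, 0, 1]].

[[1, 9, -21], [0, 1, -6], [0, 0, 1]]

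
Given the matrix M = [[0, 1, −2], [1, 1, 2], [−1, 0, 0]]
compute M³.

[[−1, 4, −4], [2, 1, 6], [−3, −1, −2]]

M² = [[3, 1, 2], [−1, 2, 0], [0, −1, 2]]
M³ = [[−1, 4, −4], [2, 1, 6], [−3, −1, −2]]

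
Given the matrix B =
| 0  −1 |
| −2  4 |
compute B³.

[[8, −18], [−36, 80]]

B² = [[2, −4], [−8, 18]]
B³ = [[8, −18], [−36, 80]]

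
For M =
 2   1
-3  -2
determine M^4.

M² = I (check: tr M = 0 and det M = -1), so M^4 = I since 4 is even.

[[1, 0], [0, 1]]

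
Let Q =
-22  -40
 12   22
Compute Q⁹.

tr Q = 0 and det Q = -4, so the characteristic polynomial is λ² − (0)λ + (-4) with roots 2 and -2.
Eigenvectors give P = [[5, -2], [-3, 1]] with P⁻¹ = [[-1, -2], [-3, -5]], and Q = P·diag(2, -2)·P⁻¹.
Then Q⁹ = P·diag(512, -512)·P⁻¹ = [[2560, 1024], [-1536, -512]] · [[-1, -2], [-3, -5]] = [[-5632, -10240], [3072, 5632]].

[[-5632, -10240], [3072, 5632]]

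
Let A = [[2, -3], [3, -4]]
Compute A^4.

[[-11, 12], [-12, 13]]

A^2 = [[-5, 6], [-6, 7]]
A^3 = [[8, -9], [9, -10]]
A^4 = [[-11, 12], [-12, 13]]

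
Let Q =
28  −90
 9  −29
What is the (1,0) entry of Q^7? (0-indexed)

tr Q = −1 and det Q = −2, so the characteristic polynomial is λ² − (−1)λ + (−2) with roots 1 and −2.
Eigenvectors give P = [[10, 3], [3, 1]] with P⁻¹ = [[1, −3], [−3, 10]], and Q = P·diag(1, −2)·P⁻¹.
Then Q^7 = P·diag(1, −128)·P⁻¹ = [[10, −384], [3, −128]] · [[1, −3], [−3, 10]] = [[1162, −3870], [387, −1289]].

387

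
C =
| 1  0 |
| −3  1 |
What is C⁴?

[[1, 0], [−12, 1]]

C = I + N where N = [[0, 0], [−3, 0]] is strictly lower-triangular, so N² = 0.
(I + N)⁴ = I + 4·N = [[1, 0], [−12, 1]].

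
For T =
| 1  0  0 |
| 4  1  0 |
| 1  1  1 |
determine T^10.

T = I + N where N = [[0, 0, 0], [4, 0, 0], [1, 1, 0]] is strictly lower-triangular, so N^3 = 0.
(I + N)^10 = I + 10·N + 45·N^2 = [[1, 0, 0], [40, 1, 0], [190, 10, 1]].

[[1, 0, 0], [40, 1, 0], [190, 10, 1]]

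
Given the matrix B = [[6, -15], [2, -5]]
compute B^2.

B² = B (a projection; rank 1, trace 1), so B^2 = B.

[[6, -15], [2, -5]]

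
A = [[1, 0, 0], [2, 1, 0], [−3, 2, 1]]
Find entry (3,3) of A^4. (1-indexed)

A = I + N where N = [[0, 0, 0], [2, 0, 0], [−3, 2, 0]] is strictly lower-triangular, so N^3 = 0.
(I + N)^4 = I + 4·N + 6·N^2 = [[1, 0, 0], [8, 1, 0], [12, 8, 1]].

1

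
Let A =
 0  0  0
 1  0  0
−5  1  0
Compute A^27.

[[0, 0, 0], [0, 0, 0], [0, 0, 0]]

A is strictly triangular, hence nilpotent: A^3 = 0, so A^27 = 0.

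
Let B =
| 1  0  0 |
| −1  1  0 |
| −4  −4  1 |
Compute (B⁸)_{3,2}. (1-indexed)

−32

B = I + N where N = [[0, 0, 0], [−1, 0, 0], [−4, −4, 0]] is strictly lower-triangular, so N³ = 0.
(I + N)⁸ = I + 8·N + 28·N² = [[1, 0, 0], [−8, 1, 0], [80, −32, 1]].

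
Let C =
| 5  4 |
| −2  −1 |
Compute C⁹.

[[39365, 39364], [−19682, −19681]]

tr C = 4 and det C = 3, so the characteristic polynomial is λ² − (4)λ + (3) with roots 3 and 1.
Eigenvectors give P = [[−2, −1], [1, 1]] with P⁻¹ = [[−1, −1], [1, 2]], and C = P·diag(3, 1)·P⁻¹.
Then C⁹ = P·diag(19683, 1)·P⁻¹ = [[−39366, −1], [19683, 1]] · [[−1, −1], [1, 2]] = [[39365, 39364], [−19682, −19681]].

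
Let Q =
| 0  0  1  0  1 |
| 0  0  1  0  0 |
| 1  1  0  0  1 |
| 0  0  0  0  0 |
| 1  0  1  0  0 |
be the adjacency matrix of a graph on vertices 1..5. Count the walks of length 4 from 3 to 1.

The number of length-4 walks from vertex 3 to vertex 1 is entry (3,1) of Q⁴, where Q is the adjacency matrix.
Q² = [[2, 1, 1, 0, 1], [1, 1, 0, 0, 1], [1, 0, 3, 0, 1], [0, 0, 0, 0, 0], [1, 1, 1, 0, 2]]
Q³ = [[2, 1, 4, 0, 3], [1, 0, 3, 0, 1], [4, 3, 2, 0, 4], [0, 0, 0, 0, 0], [3, 1, 4, 0, 2]]
Q⁴ = [[7, 4, 6, 0, 6], [4, 3, 2, 0, 4], [6, 2, 11, 0, 6], [0, 0, 0, 0, 0], [6, 4, 6, 0, 7]]

6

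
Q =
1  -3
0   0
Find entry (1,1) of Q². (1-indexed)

1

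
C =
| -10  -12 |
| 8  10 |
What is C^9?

[[-2560, -3072], [2048, 2560]]

tr C = 0 and det C = -4, so the characteristic polynomial is λ² − (0)λ + (-4) with roots -2 and 2.
Eigenvectors give P = [[-3, 1], [2, -1]] with P⁻¹ = [[-1, -1], [-2, -3]], and C = P·diag(-2, 2)·P⁻¹.
Then C^9 = P·diag(-512, 512)·P⁻¹ = [[1536, 512], [-1024, -512]] · [[-1, -1], [-2, -3]] = [[-2560, -3072], [2048, 2560]].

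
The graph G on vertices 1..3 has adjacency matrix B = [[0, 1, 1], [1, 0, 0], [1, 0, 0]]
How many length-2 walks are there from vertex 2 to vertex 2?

1

The number of length-2 walks from vertex 2 to vertex 2 is entry (2,2) of B^2, where B is the adjacency matrix.
B^2 = [[2, 0, 0], [0, 1, 1], [0, 1, 1]]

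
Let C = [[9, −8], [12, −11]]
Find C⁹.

tr C = −2 and det C = −3, so the characteristic polynomial is λ² − (−2)λ + (−3) with roots −3 and 1.
Eigenvectors give P = [[−2, 1], [−3, 1]] with P⁻¹ = [[1, −1], [3, −2]], and C = P·diag(−3, 1)·P⁻¹.
Then C⁹ = P·diag(−19683, 1)·P⁻¹ = [[39366, 1], [59049, 1]] · [[1, −1], [3, −2]] = [[39369, −39368], [59052, −59051]].

[[39369, −39368], [59052, −59051]]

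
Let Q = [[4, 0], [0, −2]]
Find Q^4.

[[256, 0], [0, 16]]

Q^2 = [[16, 0], [0, 4]]
Q^3 = [[64, 0], [0, −8]]
Q^4 = [[256, 0], [0, 16]]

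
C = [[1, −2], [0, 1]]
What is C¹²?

[[1, −24], [0, 1]]

C = I + N where N = [[0, −2], [0, 0]] is strictly upper-triangular, so N² = 0.
(I + N)¹² = I + 12·N = [[1, −24], [0, 1]].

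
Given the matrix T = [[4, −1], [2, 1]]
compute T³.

[[46, −19], [38, −11]]

tr T = 5 and det T = 6, so the characteristic polynomial is λ² − (5)λ + (6) with roots 3 and 2.
Eigenvectors give P = [[1, 1], [1, 2]] with P⁻¹ = [[2, −1], [−1, 1]], and T = P·diag(3, 2)·P⁻¹.
Then T³ = P·diag(27, 8)·P⁻¹ = [[27, 8], [27, 16]] · [[2, −1], [−1, 1]] = [[46, −19], [38, −11]].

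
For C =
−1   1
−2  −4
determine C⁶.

[[−601, −665], [1330, 1394]]

tr C = −5 and det C = 6, so the characteristic polynomial is λ² − (−5)λ + (6) with roots −3 and −2.
Eigenvectors give P = [[−1, −1], [2, 1]] with P⁻¹ = [[1, 1], [−2, −1]], and C = P·diag(−3, −2)·P⁻¹.
Then C⁶ = P·diag(729, 64)·P⁻¹ = [[−729, −64], [1458, 64]] · [[1, 1], [−2, −1]] = [[−601, −665], [1330, 1394]].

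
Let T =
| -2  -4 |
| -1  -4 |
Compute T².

[[8, 24], [6, 20]]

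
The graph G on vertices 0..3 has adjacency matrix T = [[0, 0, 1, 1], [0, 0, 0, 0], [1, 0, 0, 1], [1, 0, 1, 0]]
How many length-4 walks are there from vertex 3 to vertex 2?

5

The number of length-4 walks from vertex 3 to vertex 2 is entry (3,2) of T⁴, where T is the adjacency matrix.
T² = [[2, 0, 1, 1], [0, 0, 0, 0], [1, 0, 2, 1], [1, 0, 1, 2]]
T³ = [[2, 0, 3, 3], [0, 0, 0, 0], [3, 0, 2, 3], [3, 0, 3, 2]]
T⁴ = [[6, 0, 5, 5], [0, 0, 0, 0], [5, 0, 6, 5], [5, 0, 5, 6]]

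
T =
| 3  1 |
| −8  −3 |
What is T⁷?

T² = I (check: tr T = 0 and det T = −1), so T⁷ = T since 7 is odd.

[[3, 1], [−8, −3]]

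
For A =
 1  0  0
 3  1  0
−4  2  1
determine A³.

[[1, 0, 0], [9, 1, 0], [6, 6, 1]]

A = I + N where N = [[0, 0, 0], [3, 0, 0], [−4, 2, 0]] is strictly lower-triangular, so N³ = 0.
(I + N)³ = I + 3·N + 3·N² = [[1, 0, 0], [9, 1, 0], [6, 6, 1]].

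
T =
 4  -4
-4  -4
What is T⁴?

[[1024, 0], [0, 1024]]

T² = [[32, 0], [0, 32]]
T³ = [[128, -128], [-128, -128]]
T⁴ = [[1024, 0], [0, 1024]]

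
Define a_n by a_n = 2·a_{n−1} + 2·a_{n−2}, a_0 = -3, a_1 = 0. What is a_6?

-264

With companion matrix M = [[2, 2], [1, 0]], [a_n, a_{n−1}]ᵀ = M·[a_{n−1}, a_{n−2}]ᵀ, so [a_6, a_5]ᵀ = M⁵·[a_1, a_0]ᵀ.
M⁵ = [[120, 88], [44, 32]], giving [a_6, a_5]ᵀ = [[-264], [-96]].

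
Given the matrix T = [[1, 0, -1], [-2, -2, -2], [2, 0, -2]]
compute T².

[[-1, 0, 1], [-2, 4, 10], [-2, 0, 2]]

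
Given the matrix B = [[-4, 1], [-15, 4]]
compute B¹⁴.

B² = I (check: tr B = 0 and det B = -1), so B¹⁴ = I since 14 is even.

[[1, 0], [0, 1]]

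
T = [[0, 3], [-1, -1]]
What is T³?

[[3, -6], [2, 5]]

T² = [[-3, -3], [1, -2]]
T³ = [[3, -6], [2, 5]]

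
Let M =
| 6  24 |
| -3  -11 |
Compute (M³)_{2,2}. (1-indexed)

-179

tr M = -5 and det M = 6, so the characteristic polynomial is λ² − (-5)λ + (6) with roots -2 and -3.
Eigenvectors give P = [[-3, -8], [1, 3]] with P⁻¹ = [[-3, -8], [1, 3]], and M = P·diag(-2, -3)·P⁻¹.
Then M³ = P·diag(-8, -27)·P⁻¹ = [[24, 216], [-8, -81]] · [[-3, -8], [1, 3]] = [[144, 456], [-57, -179]].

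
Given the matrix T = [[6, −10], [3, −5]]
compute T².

T² = T (a projection; rank 1, trace 1), so T² = T.

[[6, −10], [3, −5]]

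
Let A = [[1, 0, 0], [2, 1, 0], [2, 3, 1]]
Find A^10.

[[1, 0, 0], [20, 1, 0], [290, 30, 1]]

A = I + N where N = [[0, 0, 0], [2, 0, 0], [2, 3, 0]] is strictly lower-triangular, so N^3 = 0.
(I + N)^10 = I + 10·N + 45·N^2 = [[1, 0, 0], [20, 1, 0], [290, 30, 1]].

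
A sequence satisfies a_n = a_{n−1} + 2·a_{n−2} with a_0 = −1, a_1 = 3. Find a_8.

With companion matrix B = [[1, 2], [1, 0]], [a_n, a_{n−1}]ᵀ = B·[a_{n−1}, a_{n−2}]ᵀ, so [a_8, a_7]ᵀ = B^7·[a_1, a_0]ᵀ.
B^7 = [[85, 86], [43, 42]], giving [a_8, a_7]ᵀ = [[169], [87]].

169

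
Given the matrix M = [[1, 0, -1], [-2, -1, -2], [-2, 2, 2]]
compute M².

[[3, -2, -3], [4, -3, 0], [-10, 2, 2]]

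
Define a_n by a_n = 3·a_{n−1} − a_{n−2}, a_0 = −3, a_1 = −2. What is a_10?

With companion matrix M = [[3, −1], [1, 0]], [a_n, a_{n−1}]ᵀ = M·[a_{n−1}, a_{n−2}]ᵀ, so [a_10, a_9]ᵀ = M⁹·[a_1, a_0]ᵀ.
M⁹ = [[6765, −2584], [2584, −987]], giving [a_10, a_9]ᵀ = [[−5778], [−2207]].

−5778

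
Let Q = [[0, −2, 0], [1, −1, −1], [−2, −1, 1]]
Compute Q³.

Q² = [[−2, 2, 2], [1, 0, 0], [−3, 4, 2]]
Q³ = [[−2, 0, 0], [0, −2, 0], [0, 0, −2]]

[[−2, 0, 0], [0, −2, 0], [0, 0, −2]]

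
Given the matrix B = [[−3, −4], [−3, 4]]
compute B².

[[21, −4], [−3, 28]]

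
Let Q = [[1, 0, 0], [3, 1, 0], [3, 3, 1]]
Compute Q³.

Q = I + N where N = [[0, 0, 0], [3, 0, 0], [3, 3, 0]] is strictly lower-triangular, so N³ = 0.
(I + N)³ = I + 3·N + 3·N² = [[1, 0, 0], [9, 1, 0], [36, 9, 1]].

[[1, 0, 0], [9, 1, 0], [36, 9, 1]]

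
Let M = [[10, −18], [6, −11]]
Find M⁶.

tr M = −1 and det M = −2, so the characteristic polynomial is λ² − (−1)λ + (−2) with roots −2 and 1.
Eigenvectors give P = [[3, 2], [2, 1]] with P⁻¹ = [[−1, 2], [2, −3]], and M = P·diag(−2, 1)·P⁻¹.
Then M⁶ = P·diag(64, 1)·P⁻¹ = [[192, 2], [128, 1]] · [[−1, 2], [2, −3]] = [[−188, 378], [−126, 253]].

[[−188, 378], [−126, 253]]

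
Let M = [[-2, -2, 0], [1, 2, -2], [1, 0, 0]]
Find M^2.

[[2, 0, 4], [-2, 2, -4], [-2, -2, 0]]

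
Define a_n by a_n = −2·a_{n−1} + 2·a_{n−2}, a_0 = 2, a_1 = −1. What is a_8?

2208

With companion matrix C = [[−2, 2], [1, 0]], [a_n, a_{n−1}]ᵀ = C·[a_{n−1}, a_{n−2}]ᵀ, so [a_8, a_7]ᵀ = C⁷·[a_1, a_0]ᵀ.
C⁷ = [[−896, 656], [328, −240]], giving [a_8, a_7]ᵀ = [[2208], [−808]].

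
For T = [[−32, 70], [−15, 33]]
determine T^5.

[[−1682, 3850], [−825, 1893]]

tr T = 1 and det T = −6, so the characteristic polynomial is λ² − (1)λ + (−6) with roots 3 and −2.
Eigenvectors give P = [[−2, −7], [−1, −3]] with P⁻¹ = [[3, −7], [−1, 2]], and T = P·diag(3, −2)·P⁻¹.
Then T^5 = P·diag(243, −32)·P⁻¹ = [[−486, 224], [−243, 96]] · [[3, −7], [−1, 2]] = [[−1682, 3850], [−825, 1893]].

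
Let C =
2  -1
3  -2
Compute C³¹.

C² = I (check: tr C = 0 and det C = -1), so C³¹ = C since 31 is odd.

[[2, -1], [3, -2]]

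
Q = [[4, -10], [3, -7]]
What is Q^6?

tr Q = -3 and det Q = 2, so the characteristic polynomial is λ² − (-3)λ + (2) with roots -2 and -1.
Eigenvectors give P = [[-5, 2], [-3, 1]] with P⁻¹ = [[1, -2], [3, -5]], and Q = P·diag(-2, -1)·P⁻¹.
Then Q^6 = P·diag(64, 1)·P⁻¹ = [[-320, 2], [-192, 1]] · [[1, -2], [3, -5]] = [[-314, 630], [-189, 379]].

[[-314, 630], [-189, 379]]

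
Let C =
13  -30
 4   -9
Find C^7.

[[13117, -32790], [4372, -10929]]

tr C = 4 and det C = 3, so the characteristic polynomial is λ² − (4)λ + (3) with roots 1 and 3.
Eigenvectors give P = [[-5, -3], [-2, -1]] with P⁻¹ = [[1, -3], [-2, 5]], and C = P·diag(1, 3)·P⁻¹.
Then C^7 = P·diag(1, 2187)·P⁻¹ = [[-5, -6561], [-2, -2187]] · [[1, -3], [-2, 5]] = [[13117, -32790], [4372, -10929]].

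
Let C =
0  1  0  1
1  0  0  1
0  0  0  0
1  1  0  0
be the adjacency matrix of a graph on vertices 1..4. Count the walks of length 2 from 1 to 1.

The number of length-2 walks from vertex 1 to vertex 1 is entry (1,1) of C², where C is the adjacency matrix.
C² = [[2, 1, 0, 1], [1, 2, 0, 1], [0, 0, 0, 0], [1, 1, 0, 2]]

2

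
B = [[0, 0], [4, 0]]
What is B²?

B is strictly triangular, hence nilpotent: B² = 0, so B² = 0.

[[0, 0], [0, 0]]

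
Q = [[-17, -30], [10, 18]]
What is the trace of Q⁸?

tr Q = 1 and det Q = -6, so the characteristic polynomial is λ² − (1)λ + (-6) with roots 3 and -2.
Eigenvectors give P = [[-3, -2], [2, 1]] with P⁻¹ = [[1, 2], [-2, -3]], and Q = P·diag(3, -2)·P⁻¹.
Then Q⁸ = P·diag(6561, 256)·P⁻¹ = [[-19683, -512], [13122, 256]] · [[1, 2], [-2, -3]] = [[-18659, -37830], [12610, 25476]].

6817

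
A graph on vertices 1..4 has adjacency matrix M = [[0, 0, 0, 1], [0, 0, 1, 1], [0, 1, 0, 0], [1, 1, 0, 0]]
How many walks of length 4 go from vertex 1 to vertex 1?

The number of length-4 walks from vertex 1 to vertex 1 is entry (1,1) of M⁴, where M is the adjacency matrix.
M² = [[1, 1, 0, 0], [1, 2, 0, 0], [0, 0, 1, 1], [0, 0, 1, 2]]
M³ = [[0, 0, 1, 2], [0, 0, 2, 3], [1, 2, 0, 0], [2, 3, 0, 0]]
M⁴ = [[2, 3, 0, 0], [3, 5, 0, 0], [0, 0, 2, 3], [0, 0, 3, 5]]

2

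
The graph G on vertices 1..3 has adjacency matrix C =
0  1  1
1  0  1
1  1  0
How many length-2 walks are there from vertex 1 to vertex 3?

The number of length-2 walks from vertex 1 to vertex 3 is entry (1,3) of C², where C is the adjacency matrix.
C² = [[2, 1, 1], [1, 2, 1], [1, 1, 2]]

1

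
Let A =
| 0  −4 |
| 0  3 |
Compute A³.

A² = [[0, −12], [0, 9]]
A³ = [[0, −36], [0, 27]]

[[0, −36], [0, 27]]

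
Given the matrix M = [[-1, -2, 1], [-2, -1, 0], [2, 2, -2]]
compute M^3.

M^2 = [[7, 6, -3], [4, 5, -2], [-10, -10, 6]]
M^3 = [[-25, -26, 13], [-18, -17, 8], [42, 42, -22]]

[[-25, -26, 13], [-18, -17, 8], [42, 42, -22]]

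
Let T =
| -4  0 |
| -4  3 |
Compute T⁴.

[[256, 0], [100, 81]]

T² = [[16, 0], [4, 9]]
T³ = [[-64, 0], [-52, 27]]
T⁴ = [[256, 0], [100, 81]]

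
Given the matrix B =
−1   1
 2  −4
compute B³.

[[−13, 23], [46, −82]]

B² = [[3, −5], [−10, 18]]
B³ = [[−13, 23], [46, −82]]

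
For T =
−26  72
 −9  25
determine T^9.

tr T = −1 and det T = −2, so the characteristic polynomial is λ² − (−1)λ + (−2) with roots 1 and −2.
Eigenvectors give P = [[−8, 3], [−3, 1]] with P⁻¹ = [[1, −3], [3, −8]], and T = P·diag(1, −2)·P⁻¹.
Then T^9 = P·diag(1, −512)·P⁻¹ = [[−8, −1536], [−3, −512]] · [[1, −3], [3, −8]] = [[−4616, 12312], [−1539, 4105]].

[[−4616, 12312], [−1539, 4105]]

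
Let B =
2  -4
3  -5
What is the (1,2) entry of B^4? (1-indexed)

60

tr B = -3 and det B = 2, so the characteristic polynomial is λ² − (-3)λ + (2) with roots -1 and -2.
Eigenvectors give P = [[4, 1], [3, 1]] with P⁻¹ = [[1, -1], [-3, 4]], and B = P·diag(-1, -2)·P⁻¹.
Then B^4 = P·diag(1, 16)·P⁻¹ = [[4, 16], [3, 16]] · [[1, -1], [-3, 4]] = [[-44, 60], [-45, 61]].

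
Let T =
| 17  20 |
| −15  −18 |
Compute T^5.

tr T = −1 and det T = −6, so the characteristic polynomial is λ² − (−1)λ + (−6) with roots −3 and 2.
Eigenvectors give P = [[1, −4], [−1, 3]] with P⁻¹ = [[−3, −4], [−1, −1]], and T = P·diag(−3, 2)·P⁻¹.
Then T^5 = P·diag(−243, 32)·P⁻¹ = [[−243, −128], [243, 96]] · [[−3, −4], [−1, −1]] = [[857, 1100], [−825, −1068]].

[[857, 1100], [−825, −1068]]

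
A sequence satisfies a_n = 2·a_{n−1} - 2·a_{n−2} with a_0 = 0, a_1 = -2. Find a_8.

With companion matrix B = [[2, -2], [1, 0]], [a_n, a_{n−1}]ᵀ = B·[a_{n−1}, a_{n−2}]ᵀ, so [a_8, a_7]ᵀ = B⁷·[a_1, a_0]ᵀ.
B⁷ = [[0, 16], [-8, 16]], giving [a_8, a_7]ᵀ = [[0], [16]].

0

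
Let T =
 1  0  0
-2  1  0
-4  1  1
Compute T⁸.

[[1, 0, 0], [-16, 1, 0], [-88, 8, 1]]

T = I + N where N = [[0, 0, 0], [-2, 0, 0], [-4, 1, 0]] is strictly lower-triangular, so N³ = 0.
(I + N)⁸ = I + 8·N + 28·N² = [[1, 0, 0], [-16, 1, 0], [-88, 8, 1]].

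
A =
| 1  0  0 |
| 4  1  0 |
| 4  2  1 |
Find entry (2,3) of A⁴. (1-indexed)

A = I + N where N = [[0, 0, 0], [4, 0, 0], [4, 2, 0]] is strictly lower-triangular, so N³ = 0.
(I + N)⁴ = I + 4·N + 6·N² = [[1, 0, 0], [16, 1, 0], [64, 8, 1]].

0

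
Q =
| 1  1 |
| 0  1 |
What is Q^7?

[[1, 7], [0, 1]]

Q = I + N where N = [[0, 1], [0, 0]] is strictly upper-triangular, so N^2 = 0.
(I + N)^7 = I + 7·N = [[1, 7], [0, 1]].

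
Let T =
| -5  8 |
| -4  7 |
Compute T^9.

[[-19685, 39368], [-19684, 39367]]

tr T = 2 and det T = -3, so the characteristic polynomial is λ² − (2)λ + (-3) with roots -1 and 3.
Eigenvectors give P = [[2, -1], [1, -1]] with P⁻¹ = [[1, -1], [1, -2]], and T = P·diag(-1, 3)·P⁻¹.
Then T^9 = P·diag(-1, 19683)·P⁻¹ = [[-2, -19683], [-1, -19683]] · [[1, -1], [1, -2]] = [[-19685, 39368], [-19684, 39367]].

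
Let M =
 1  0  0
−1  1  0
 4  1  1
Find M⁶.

M = I + N where N = [[0, 0, 0], [−1, 0, 0], [4, 1, 0]] is strictly lower-triangular, so N³ = 0.
(I + N)⁶ = I + 6·N + 15·N² = [[1, 0, 0], [−6, 1, 0], [9, 6, 1]].

[[1, 0, 0], [−6, 1, 0], [9, 6, 1]]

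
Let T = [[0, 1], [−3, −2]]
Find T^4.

[[−3, 4], [−12, −11]]

T^2 = [[−3, −2], [6, 1]]
T^3 = [[6, 1], [−3, 4]]
T^4 = [[−3, 4], [−12, −11]]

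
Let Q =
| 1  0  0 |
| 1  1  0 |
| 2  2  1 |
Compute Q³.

[[1, 0, 0], [3, 1, 0], [12, 6, 1]]

Q = I + N where N = [[0, 0, 0], [1, 0, 0], [2, 2, 0]] is strictly lower-triangular, so N³ = 0.
(I + N)³ = I + 3·N + 3·N² = [[1, 0, 0], [3, 1, 0], [12, 6, 1]].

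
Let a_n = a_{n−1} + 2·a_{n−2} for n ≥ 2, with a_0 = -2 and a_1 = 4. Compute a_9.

With companion matrix C = [[1, 2], [1, 0]], [a_n, a_{n−1}]ᵀ = C·[a_{n−1}, a_{n−2}]ᵀ, so [a_9, a_8]ᵀ = C⁸·[a_1, a_0]ᵀ.
C⁸ = [[171, 170], [85, 86]], giving [a_9, a_8]ᵀ = [[344], [168]].

344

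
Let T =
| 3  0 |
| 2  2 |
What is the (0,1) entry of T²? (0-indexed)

0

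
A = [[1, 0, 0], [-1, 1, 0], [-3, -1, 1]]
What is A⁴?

[[1, 0, 0], [-4, 1, 0], [-6, -4, 1]]

A = I + N where N = [[0, 0, 0], [-1, 0, 0], [-3, -1, 0]] is strictly lower-triangular, so N³ = 0.
(I + N)⁴ = I + 4·N + 6·N² = [[1, 0, 0], [-4, 1, 0], [-6, -4, 1]].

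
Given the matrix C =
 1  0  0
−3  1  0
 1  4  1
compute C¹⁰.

C = I + N where N = [[0, 0, 0], [−3, 0, 0], [1, 4, 0]] is strictly lower-triangular, so N³ = 0.
(I + N)¹⁰ = I + 10·N + 45·N² = [[1, 0, 0], [−30, 1, 0], [−530, 40, 1]].

[[1, 0, 0], [−30, 1, 0], [−530, 40, 1]]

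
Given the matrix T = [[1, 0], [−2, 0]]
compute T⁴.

T² = [[1, 0], [−2, 0]]
T³ = [[1, 0], [−2, 0]]
T⁴ = [[1, 0], [−2, 0]]

[[1, 0], [−2, 0]]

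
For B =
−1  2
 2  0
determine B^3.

[[−9, 10], [10, −4]]

B^2 = [[5, −2], [−2, 4]]
B^3 = [[−9, 10], [10, −4]]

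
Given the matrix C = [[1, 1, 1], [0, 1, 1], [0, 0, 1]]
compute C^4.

[[1, 4, 10], [0, 1, 4], [0, 0, 1]]

C = I + N where N = [[0, 1, 1], [0, 0, 1], [0, 0, 0]] is strictly upper-triangular, so N^3 = 0.
(I + N)^4 = I + 4·N + 6·N^2 = [[1, 4, 10], [0, 1, 4], [0, 0, 1]].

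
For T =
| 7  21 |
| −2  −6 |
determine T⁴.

[[7, 21], [−2, −6]]

T² = T (a projection; rank 1, trace 1), so T⁴ = T.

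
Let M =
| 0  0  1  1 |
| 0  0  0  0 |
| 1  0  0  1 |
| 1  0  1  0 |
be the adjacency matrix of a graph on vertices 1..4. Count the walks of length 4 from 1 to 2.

0

The number of length-4 walks from vertex 1 to vertex 2 is entry (1,2) of M^4, where M is the adjacency matrix.
M^2 = [[2, 0, 1, 1], [0, 0, 0, 0], [1, 0, 2, 1], [1, 0, 1, 2]]
M^3 = [[2, 0, 3, 3], [0, 0, 0, 0], [3, 0, 2, 3], [3, 0, 3, 2]]
M^4 = [[6, 0, 5, 5], [0, 0, 0, 0], [5, 0, 6, 5], [5, 0, 5, 6]]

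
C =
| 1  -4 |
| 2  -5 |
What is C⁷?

[[2185, -4372], [2186, -4373]]

tr C = -4 and det C = 3, so the characteristic polynomial is λ² − (-4)λ + (3) with roots -3 and -1.
Eigenvectors give P = [[1, -2], [1, -1]] with P⁻¹ = [[-1, 2], [-1, 1]], and C = P·diag(-3, -1)·P⁻¹.
Then C⁷ = P·diag(-2187, -1)·P⁻¹ = [[-2187, 2], [-2187, 1]] · [[-1, 2], [-1, 1]] = [[2185, -4372], [2186, -4373]].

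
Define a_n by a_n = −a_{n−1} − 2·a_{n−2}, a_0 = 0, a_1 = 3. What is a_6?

With companion matrix Q = [[−1, −2], [1, 0]], [a_n, a_{n−1}]ᵀ = Q·[a_{n−1}, a_{n−2}]ᵀ, so [a_6, a_5]ᵀ = Q⁵·[a_1, a_0]ᵀ.
Q⁵ = [[−5, 2], [−1, −6]], giving [a_6, a_5]ᵀ = [[−15], [−3]].

−15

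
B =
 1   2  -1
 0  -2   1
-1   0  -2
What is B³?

[[-1, 8, -10], [3, -10, 13], [-4, 6, -13]]

B² = [[2, -2, 3], [-1, 4, -4], [1, -2, 5]]
B³ = [[-1, 8, -10], [3, -10, 13], [-4, 6, -13]]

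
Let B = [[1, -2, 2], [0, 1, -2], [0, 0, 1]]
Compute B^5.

B = I + N where N = [[0, -2, 2], [0, 0, -2], [0, 0, 0]] is strictly upper-triangular, so N^3 = 0.
(I + N)^5 = I + 5·N + 10·N^2 = [[1, -10, 50], [0, 1, -10], [0, 0, 1]].

[[1, -10, 50], [0, 1, -10], [0, 0, 1]]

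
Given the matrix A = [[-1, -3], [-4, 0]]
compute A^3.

A^2 = [[13, 3], [4, 12]]
A^3 = [[-25, -39], [-52, -12]]

[[-25, -39], [-52, -12]]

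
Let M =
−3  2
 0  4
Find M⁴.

M² = [[9, 2], [0, 16]]
M³ = [[−27, 26], [0, 64]]
M⁴ = [[81, 50], [0, 256]]

[[81, 50], [0, 256]]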